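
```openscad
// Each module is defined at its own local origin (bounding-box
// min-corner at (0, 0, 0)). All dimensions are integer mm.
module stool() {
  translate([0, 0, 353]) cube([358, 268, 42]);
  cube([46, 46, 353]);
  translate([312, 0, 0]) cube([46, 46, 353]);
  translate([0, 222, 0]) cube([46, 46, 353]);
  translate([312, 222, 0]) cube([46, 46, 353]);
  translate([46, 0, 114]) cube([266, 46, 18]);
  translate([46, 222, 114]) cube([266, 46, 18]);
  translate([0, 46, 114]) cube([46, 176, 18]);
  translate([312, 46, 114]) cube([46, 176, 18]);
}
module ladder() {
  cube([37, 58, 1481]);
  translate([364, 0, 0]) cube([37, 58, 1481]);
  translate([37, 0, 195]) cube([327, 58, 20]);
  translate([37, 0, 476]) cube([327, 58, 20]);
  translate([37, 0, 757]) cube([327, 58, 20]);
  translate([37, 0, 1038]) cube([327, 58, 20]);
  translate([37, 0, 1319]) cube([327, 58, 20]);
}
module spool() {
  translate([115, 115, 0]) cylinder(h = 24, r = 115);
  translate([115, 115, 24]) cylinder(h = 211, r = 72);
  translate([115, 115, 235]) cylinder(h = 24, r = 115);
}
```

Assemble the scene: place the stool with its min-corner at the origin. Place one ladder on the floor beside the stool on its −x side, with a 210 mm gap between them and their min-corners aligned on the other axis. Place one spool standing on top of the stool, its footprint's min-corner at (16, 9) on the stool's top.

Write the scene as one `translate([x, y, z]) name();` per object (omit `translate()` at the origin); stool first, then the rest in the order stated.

stool();
translate([-611, 0, 0]) ladder();
translate([16, 9, 395]) spool();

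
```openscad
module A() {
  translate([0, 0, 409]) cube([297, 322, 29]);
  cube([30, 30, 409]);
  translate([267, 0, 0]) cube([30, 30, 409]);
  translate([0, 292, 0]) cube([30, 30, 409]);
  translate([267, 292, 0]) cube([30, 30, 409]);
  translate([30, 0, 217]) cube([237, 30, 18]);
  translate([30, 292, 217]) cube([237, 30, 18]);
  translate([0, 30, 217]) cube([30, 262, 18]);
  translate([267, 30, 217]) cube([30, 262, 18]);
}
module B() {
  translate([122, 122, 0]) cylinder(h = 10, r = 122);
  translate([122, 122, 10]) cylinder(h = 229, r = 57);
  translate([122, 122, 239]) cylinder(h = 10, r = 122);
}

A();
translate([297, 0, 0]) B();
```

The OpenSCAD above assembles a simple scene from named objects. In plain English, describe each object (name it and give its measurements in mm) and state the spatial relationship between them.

A is a simple wooden stool: a rectangular seat 297 mm (x) by 322 mm (y), 29 mm thick, top face at z = 438 mm, on four square legs, each 30×30 mm in cross-section. The legs rest on z = 0, each flush with a corner of the seat. Four stretchers, 30 mm wide and 18 mm tall, connect adjacent legs with their undersides at z = 217 mm, each running between the inner faces of the legs it joins and aligned with the legs' outer faces on the other axis.

B is a spool: two coaxial disc flanges of radius 122 mm and thickness 10 mm, joined by a core cylinder of radius 57 mm and height 229 mm. The lower flange rests on z = 0 and the three cylinders share a vertical axis.

The spool is against the stool's +x side, with their −y faces flush.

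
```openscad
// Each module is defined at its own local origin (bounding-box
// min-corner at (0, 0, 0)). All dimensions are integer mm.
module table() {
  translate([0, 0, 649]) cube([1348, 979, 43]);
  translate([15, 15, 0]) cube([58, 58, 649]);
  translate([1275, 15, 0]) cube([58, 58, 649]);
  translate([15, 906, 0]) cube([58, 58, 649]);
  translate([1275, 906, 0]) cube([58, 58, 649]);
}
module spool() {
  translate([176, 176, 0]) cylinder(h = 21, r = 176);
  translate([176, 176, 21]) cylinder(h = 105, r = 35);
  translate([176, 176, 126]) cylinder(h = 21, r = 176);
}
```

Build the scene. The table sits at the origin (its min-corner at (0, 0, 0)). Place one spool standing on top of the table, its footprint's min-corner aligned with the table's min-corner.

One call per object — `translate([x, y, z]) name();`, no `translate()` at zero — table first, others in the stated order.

table();
translate([0, 0, 692]) spool();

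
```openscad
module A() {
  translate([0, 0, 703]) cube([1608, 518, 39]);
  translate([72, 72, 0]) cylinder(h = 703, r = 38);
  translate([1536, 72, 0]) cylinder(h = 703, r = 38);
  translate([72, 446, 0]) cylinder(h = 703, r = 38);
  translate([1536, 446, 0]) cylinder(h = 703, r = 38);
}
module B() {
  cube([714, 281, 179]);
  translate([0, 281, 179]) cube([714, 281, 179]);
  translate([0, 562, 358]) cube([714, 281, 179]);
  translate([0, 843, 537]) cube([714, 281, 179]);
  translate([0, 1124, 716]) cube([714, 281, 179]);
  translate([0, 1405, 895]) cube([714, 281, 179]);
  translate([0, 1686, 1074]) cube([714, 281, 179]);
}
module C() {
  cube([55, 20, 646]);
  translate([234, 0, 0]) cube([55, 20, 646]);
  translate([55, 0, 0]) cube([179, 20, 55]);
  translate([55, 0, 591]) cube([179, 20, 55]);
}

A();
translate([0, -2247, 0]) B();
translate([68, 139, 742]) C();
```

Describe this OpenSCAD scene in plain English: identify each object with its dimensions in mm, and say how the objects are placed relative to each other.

A is a table with a 1608×518 mm rectangular top, 39 mm thick, top surface at z = 742 mm, supported by four round legs of 76 mm diameter, each leg's bounding box inset 34 mm from the nearest pair of top edges, running from the floor.

B is a straight staircase of 7 solid steps. Each step is 714 mm wide (x), 281 mm deep (y, the going) and 179 mm tall (the rise). The first step rests on the floor; each subsequent step sits one going further in +y and one rise higher in +z, directly behind and above the previous step with no overlap.

C is a picture frame with a 179×536 mm rectangular opening (x by z) and a uniform 55 mm border on every side. Frame depth is 20 mm along y. It is built from two vertical stiles running the full outside height and two horizontal rails spanning the gap between the stiles.

The staircase is on the floor beside the table on its −y side. The picture frame is on top of the table.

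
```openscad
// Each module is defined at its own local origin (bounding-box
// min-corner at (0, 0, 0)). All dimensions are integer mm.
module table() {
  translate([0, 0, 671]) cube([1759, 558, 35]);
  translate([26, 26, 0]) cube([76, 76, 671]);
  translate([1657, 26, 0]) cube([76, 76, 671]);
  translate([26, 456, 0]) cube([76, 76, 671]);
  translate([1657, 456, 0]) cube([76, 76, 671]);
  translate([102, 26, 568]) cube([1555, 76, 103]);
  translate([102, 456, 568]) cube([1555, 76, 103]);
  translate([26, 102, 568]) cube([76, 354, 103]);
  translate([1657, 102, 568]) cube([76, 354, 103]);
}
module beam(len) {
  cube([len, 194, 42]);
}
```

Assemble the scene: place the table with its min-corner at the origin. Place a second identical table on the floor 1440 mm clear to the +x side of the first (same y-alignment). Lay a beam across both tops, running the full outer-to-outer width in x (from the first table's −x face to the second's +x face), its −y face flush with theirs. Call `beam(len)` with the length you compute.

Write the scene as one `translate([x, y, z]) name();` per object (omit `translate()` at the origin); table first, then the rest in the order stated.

table();
translate([3199, 0, 0]) table();
translate([0, 0, 706]) beam(4958);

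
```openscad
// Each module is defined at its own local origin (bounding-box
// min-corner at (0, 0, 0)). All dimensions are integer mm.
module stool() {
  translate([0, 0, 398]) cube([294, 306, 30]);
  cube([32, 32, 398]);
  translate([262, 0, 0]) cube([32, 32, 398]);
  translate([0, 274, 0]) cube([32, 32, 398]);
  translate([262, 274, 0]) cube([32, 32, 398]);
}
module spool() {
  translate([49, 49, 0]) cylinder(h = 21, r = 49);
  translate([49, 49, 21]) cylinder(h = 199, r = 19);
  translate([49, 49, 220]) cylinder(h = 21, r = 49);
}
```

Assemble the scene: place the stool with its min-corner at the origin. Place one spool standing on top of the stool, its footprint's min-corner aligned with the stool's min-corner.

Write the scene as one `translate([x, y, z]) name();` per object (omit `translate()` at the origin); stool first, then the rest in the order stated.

stool();
translate([0, 0, 428]) spool();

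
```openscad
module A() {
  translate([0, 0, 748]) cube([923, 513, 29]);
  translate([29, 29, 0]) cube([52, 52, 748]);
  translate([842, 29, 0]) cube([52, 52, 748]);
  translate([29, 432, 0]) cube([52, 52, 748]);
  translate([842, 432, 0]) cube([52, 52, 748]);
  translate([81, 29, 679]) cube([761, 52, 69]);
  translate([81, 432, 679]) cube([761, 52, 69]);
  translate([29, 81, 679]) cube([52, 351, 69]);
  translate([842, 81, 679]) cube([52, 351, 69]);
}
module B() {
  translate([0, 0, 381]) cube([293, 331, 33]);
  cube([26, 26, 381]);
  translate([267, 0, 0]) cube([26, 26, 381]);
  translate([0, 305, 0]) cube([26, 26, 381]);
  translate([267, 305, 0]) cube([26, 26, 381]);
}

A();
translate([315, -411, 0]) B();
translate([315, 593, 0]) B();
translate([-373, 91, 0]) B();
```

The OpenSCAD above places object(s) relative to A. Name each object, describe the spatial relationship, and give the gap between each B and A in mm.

Each stool's nearest face is 80 mm from the table's bounding box.

A is a table. B is a stool. Three stools sit around the table at the −y, +y, −x sides. The gap between each stool and the table is 80 mm.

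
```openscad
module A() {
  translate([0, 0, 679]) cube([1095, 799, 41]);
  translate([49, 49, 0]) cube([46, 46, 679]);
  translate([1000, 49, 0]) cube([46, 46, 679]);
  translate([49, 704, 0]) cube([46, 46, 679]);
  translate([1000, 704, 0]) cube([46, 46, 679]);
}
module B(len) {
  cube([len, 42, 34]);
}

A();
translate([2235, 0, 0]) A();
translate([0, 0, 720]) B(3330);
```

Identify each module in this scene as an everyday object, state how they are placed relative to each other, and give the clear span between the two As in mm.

Second table starts at x = 2235; first ends at x = 1095; clear span = 2235 − 1095 = 1140 mm.

A is a table. B is a beam. A beam spans the tops of two tables. The clear span between the two tables is 1140 mm.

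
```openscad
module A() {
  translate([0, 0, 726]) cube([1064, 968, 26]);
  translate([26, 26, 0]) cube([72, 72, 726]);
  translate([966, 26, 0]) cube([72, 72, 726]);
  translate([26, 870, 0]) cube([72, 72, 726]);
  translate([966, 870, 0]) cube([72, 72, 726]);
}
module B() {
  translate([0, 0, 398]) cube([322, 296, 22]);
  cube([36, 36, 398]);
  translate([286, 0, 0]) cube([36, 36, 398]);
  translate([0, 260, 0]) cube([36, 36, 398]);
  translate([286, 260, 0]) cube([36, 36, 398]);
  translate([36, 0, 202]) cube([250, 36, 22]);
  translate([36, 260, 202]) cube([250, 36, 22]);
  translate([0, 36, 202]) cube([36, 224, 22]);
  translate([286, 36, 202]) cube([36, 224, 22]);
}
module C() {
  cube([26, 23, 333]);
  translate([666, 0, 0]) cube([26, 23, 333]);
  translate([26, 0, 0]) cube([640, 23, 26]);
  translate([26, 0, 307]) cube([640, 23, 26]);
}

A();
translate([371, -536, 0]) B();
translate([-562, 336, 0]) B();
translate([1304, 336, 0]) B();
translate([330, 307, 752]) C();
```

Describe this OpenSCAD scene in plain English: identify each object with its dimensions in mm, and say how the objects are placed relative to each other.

A is a table with a 1064×968 mm rectangular top, 26 mm thick, top surface at z = 752 mm, supported by four 72×72 mm square legs, each inset 26 mm from the nearest pair of top edges, running from the floor.

B is a four-legged stool. The seat is a 322×296×22 mm slab whose top surface is at z = 420 mm; four square legs, each 36×36 mm in cross-section, run from the floor (z = 0) to the underside of the seat, each flush with a corner of the seat. Four stretchers, 36 mm wide and 22 mm tall, connect adjacent legs with their undersides at z = 202 mm, each running between the inner faces of the legs it joins and aligned with the legs' outer faces on the other axis.

C is a picture frame with a 640×281 mm rectangular opening (x by z) and a uniform 26 mm border on every side. Frame depth is 23 mm along y. It is built from two vertical stiles running the full outside height and two horizontal rails spanning the gap between the stiles.

Three stools sit around the table at the −y, −x, +x sides. The picture frame is on top of the table.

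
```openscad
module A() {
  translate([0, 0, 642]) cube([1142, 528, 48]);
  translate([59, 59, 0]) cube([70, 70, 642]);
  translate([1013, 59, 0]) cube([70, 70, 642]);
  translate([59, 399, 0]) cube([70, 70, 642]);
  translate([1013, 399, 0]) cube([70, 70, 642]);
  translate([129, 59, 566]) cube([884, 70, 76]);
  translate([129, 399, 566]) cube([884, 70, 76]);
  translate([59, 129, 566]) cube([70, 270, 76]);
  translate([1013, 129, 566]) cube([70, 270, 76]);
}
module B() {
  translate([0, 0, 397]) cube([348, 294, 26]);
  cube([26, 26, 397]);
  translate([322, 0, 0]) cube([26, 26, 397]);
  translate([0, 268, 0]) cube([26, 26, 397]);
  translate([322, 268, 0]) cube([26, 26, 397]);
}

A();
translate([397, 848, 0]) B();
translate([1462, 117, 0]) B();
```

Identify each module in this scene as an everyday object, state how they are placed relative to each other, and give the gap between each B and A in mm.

A is a table. B is a stool. Two stools sit around the table at the +y, +x sides. The gap between each stool and the table is 320 mm.

Each stool's nearest face is 320 mm from the table's bounding box.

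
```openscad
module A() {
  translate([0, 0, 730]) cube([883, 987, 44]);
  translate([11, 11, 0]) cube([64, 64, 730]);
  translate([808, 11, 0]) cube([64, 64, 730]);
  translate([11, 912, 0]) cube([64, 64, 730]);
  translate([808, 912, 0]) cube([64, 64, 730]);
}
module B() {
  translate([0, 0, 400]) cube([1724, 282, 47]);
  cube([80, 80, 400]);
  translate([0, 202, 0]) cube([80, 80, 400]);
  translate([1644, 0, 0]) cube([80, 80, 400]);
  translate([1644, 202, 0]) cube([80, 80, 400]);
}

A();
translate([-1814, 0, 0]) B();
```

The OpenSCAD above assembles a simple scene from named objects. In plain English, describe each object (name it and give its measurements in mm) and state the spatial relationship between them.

A is a table: top 883 mm (x) × 987 mm (y), 44 mm thick, upper face at z = 774 mm, on four 64×64 mm square legs, each inset 11 mm from the nearest pair of top edges, running from z = 0 to the bottom of the top.

B is a long wooden bench with a 1724 mm (x) × 282 mm (y) seat, 47 mm thick, its top surface 447 mm above the floor. Four 80 mm square legs at the seat corners, flush with the edges, run from z = 0 to the seat underside.

The bench is on the floor beside the table on its −x side.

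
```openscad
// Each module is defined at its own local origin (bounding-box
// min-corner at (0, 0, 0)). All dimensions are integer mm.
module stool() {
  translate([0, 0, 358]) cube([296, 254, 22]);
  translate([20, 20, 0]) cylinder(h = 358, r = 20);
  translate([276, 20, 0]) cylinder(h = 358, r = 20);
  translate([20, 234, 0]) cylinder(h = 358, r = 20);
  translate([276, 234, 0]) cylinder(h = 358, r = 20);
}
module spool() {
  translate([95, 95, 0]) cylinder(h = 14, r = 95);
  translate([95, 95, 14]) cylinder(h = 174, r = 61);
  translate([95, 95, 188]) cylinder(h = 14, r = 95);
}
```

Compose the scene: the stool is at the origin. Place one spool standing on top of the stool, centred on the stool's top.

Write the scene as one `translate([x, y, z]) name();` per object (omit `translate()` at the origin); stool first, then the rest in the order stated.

stool();
translate([53, 32, 380]) spool();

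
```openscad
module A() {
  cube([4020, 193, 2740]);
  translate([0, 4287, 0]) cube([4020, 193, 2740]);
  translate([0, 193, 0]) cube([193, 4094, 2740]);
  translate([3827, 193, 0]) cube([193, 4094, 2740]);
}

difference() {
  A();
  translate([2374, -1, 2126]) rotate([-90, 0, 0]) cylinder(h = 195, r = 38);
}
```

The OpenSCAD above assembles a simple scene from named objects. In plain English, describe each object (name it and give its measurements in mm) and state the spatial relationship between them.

A is a box-shaped house frame (walls only): outside footprint 4020×4480 mm, wall height 2740 mm, wall thickness 193 mm. The two y-facing walls run the full x-width; the two x-facing walls fit between the inner faces of the y-facing walls.

The house frame has a circular hole of radius 38 mm through its front wall, centred at (x = 2374, z = 2126).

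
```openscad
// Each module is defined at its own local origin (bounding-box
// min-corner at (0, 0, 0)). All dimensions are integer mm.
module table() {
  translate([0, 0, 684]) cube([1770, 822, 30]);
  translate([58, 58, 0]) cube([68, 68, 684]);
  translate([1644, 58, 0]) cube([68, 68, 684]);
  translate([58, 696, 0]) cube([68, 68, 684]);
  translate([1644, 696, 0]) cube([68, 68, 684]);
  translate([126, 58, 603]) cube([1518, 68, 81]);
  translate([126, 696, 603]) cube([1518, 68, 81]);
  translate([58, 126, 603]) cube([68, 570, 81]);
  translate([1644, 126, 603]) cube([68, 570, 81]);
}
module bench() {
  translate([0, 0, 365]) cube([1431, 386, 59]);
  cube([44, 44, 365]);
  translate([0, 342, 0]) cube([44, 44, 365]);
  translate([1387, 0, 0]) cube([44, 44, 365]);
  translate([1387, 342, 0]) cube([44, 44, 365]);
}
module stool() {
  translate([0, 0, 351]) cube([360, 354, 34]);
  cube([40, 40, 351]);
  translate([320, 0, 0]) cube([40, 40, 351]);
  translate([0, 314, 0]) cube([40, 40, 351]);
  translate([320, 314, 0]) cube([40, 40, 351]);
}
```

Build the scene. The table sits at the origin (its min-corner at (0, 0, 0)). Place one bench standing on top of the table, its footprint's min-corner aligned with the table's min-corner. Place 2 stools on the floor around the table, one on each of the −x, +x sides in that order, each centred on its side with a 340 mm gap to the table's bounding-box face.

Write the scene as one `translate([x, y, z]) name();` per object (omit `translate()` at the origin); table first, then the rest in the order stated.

table();
translate([0, 0, 714]) bench();
translate([-700, 234, 0]) stool();
translate([2110, 234, 0]) stool();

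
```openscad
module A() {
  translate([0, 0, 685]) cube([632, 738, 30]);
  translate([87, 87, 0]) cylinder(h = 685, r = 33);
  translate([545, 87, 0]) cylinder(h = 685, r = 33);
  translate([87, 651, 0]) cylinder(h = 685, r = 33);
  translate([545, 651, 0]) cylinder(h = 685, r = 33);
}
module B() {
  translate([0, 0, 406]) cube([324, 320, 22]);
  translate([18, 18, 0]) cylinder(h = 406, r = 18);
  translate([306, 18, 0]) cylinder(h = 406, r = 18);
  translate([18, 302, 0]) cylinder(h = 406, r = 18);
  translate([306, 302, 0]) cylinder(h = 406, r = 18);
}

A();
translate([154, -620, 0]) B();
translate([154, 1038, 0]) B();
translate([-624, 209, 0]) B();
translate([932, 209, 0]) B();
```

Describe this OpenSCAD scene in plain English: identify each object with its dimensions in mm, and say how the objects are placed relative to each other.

A is a table with a 632×738 mm rectangular top, 30 mm thick, top surface at z = 715 mm, supported by four round legs of 66 mm diameter, each leg's bounding box inset 54 mm from the nearest pair of top edges, running from the floor.

B is a simple wooden stool: a rectangular seat 324 mm (x) by 320 mm (y), 22 mm thick, top face at z = 428 mm, on four round legs, each 36 mm in diameter. The legs rest on z = 0, each leg's axis is inset half a diameter from the nearest pair of seat edges (so the leg's bounding box is flush with the corner).

Four stools sit around the table at the −y, +y, −x, +x sides.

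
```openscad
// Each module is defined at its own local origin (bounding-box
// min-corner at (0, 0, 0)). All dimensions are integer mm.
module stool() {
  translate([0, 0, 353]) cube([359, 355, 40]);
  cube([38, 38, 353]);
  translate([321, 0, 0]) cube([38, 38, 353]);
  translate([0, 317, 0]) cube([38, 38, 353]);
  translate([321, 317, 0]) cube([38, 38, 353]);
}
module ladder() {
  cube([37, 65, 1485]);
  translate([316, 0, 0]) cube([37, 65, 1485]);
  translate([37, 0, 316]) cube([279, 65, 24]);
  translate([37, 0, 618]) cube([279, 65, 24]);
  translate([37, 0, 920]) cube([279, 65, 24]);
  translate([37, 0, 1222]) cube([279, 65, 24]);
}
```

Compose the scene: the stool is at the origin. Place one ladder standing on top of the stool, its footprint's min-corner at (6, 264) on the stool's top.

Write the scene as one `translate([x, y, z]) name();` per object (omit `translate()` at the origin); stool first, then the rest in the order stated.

stool();
translate([6, 264, 393]) ladder();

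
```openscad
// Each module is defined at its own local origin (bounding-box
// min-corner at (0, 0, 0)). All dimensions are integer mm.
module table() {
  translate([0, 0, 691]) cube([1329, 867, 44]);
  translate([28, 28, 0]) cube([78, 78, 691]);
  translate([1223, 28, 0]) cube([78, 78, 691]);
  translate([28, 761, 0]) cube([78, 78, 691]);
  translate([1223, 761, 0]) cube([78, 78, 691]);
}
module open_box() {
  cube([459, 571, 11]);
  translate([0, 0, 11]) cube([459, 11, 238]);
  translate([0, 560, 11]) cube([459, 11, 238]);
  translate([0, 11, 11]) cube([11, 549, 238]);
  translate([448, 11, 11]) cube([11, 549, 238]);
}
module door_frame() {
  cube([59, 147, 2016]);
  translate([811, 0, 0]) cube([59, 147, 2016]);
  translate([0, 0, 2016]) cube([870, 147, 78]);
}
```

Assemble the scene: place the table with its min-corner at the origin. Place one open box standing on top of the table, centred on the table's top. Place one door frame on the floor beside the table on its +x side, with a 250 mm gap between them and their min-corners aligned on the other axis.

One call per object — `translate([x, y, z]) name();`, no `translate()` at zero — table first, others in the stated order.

table();
translate([435, 148, 735]) open_box();
translate([1579, 0, 0]) door_frame();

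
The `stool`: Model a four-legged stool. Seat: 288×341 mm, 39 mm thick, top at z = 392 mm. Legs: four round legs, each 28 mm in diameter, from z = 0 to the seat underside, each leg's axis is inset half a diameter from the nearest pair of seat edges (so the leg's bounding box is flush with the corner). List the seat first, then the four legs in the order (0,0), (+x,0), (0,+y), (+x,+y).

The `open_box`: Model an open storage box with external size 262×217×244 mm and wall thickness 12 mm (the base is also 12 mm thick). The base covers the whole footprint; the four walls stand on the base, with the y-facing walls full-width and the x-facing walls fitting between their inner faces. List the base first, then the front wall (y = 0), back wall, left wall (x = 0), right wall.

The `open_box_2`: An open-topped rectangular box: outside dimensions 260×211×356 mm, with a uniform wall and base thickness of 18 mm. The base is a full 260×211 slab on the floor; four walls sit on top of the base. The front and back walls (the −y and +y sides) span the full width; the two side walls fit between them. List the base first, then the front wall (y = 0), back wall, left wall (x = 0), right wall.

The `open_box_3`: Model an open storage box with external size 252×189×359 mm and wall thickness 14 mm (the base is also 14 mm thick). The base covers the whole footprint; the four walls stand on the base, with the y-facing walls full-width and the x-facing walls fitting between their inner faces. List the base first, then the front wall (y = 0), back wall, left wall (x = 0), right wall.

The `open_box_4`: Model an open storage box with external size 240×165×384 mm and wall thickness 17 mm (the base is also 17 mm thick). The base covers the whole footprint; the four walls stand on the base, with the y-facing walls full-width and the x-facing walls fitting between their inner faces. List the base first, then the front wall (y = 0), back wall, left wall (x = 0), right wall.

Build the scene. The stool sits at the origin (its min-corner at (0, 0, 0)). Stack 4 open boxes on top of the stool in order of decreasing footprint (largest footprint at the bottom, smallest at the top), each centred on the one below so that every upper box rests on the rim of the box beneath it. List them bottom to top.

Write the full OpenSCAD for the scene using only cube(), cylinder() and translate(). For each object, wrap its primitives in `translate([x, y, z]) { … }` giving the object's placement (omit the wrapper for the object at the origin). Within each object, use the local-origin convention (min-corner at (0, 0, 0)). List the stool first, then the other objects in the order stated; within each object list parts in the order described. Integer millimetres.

translate([0, 0, 353]) cube([288, 341, 39]);
translate([14, 14, 0]) cylinder(h = 353, r = 14);
translate([274, 14, 0]) cylinder(h = 353, r = 14);
translate([14, 327, 0]) cylinder(h = 353, r = 14);
translate([274, 327, 0]) cylinder(h = 353, r = 14);
translate([13, 62, 392]) {
  cube([262, 217, 12]);
  translate([0, 0, 12]) cube([262, 12, 232]);
  translate([0, 205, 12]) cube([262, 12, 232]);
  translate([0, 12, 12]) cube([12, 193, 232]);
  translate([250, 12, 12]) cube([12, 193, 232]);
}
translate([14, 65, 636]) {
  cube([260, 211, 18]);
  translate([0, 0, 18]) cube([260, 18, 338]);
  translate([0, 193, 18]) cube([260, 18, 338]);
  translate([0, 18, 18]) cube([18, 175, 338]);
  translate([242, 18, 18]) cube([18, 175, 338]);
}
translate([18, 76, 992]) {
  cube([252, 189, 14]);
  translate([0, 0, 14]) cube([252, 14, 345]);
  translate([0, 175, 14]) cube([252, 14, 345]);
  translate([0, 14, 14]) cube([14, 161, 345]);
  translate([238, 14, 14]) cube([14, 161, 345]);
}
translate([24, 88, 1351]) {
  cube([240, 165, 17]);
  translate([0, 0, 17]) cube([240, 17, 367]);
  translate([0, 148, 17]) cube([240, 17, 367]);
  translate([0, 17, 17]) cube([17, 131, 367]);
  translate([223, 17, 17]) cube([17, 131, 367]);
}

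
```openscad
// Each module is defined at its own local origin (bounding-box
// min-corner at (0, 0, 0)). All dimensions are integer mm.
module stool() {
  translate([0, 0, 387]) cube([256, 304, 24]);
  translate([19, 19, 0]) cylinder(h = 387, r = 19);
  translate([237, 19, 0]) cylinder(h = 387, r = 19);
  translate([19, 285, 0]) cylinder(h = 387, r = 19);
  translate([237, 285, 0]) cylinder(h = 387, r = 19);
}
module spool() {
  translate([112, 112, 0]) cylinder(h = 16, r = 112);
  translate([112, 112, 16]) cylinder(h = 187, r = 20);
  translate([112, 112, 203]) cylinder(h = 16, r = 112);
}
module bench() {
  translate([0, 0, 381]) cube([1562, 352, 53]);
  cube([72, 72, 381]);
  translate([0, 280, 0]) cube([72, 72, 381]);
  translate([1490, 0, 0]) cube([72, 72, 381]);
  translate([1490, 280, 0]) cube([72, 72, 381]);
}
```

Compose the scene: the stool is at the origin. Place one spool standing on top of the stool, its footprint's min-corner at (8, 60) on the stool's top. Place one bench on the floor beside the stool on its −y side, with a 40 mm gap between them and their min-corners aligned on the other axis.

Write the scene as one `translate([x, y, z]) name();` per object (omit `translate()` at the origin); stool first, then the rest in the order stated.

stool();
translate([8, 60, 411]) spool();
translate([0, -392, 0]) bench();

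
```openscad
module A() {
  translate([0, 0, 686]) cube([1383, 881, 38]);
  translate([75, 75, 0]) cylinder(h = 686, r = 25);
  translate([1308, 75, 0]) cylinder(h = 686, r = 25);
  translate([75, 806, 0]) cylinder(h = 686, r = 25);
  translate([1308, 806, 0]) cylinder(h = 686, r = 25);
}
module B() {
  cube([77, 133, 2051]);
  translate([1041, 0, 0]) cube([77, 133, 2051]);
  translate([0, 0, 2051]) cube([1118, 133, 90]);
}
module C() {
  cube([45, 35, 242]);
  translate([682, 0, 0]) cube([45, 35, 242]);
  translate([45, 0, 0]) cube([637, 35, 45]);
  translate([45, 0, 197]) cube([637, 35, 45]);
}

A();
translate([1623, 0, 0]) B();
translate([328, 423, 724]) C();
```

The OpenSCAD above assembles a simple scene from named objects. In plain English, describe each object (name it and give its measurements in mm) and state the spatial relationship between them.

A is a table with a 1383×881 mm rectangular top, 38 mm thick, top surface at z = 724 mm, supported by four round legs of 50 mm diameter, each leg's bounding box inset 50 mm from the nearest pair of top edges, running from the floor.

B is a door frame. The clear opening is 964 mm wide and 2051 mm high. Two 77 mm wide jambs, 133 mm deep, stand either side of the opening from the floor to the top of the opening. A 90 mm thick head sits across the top of both jambs, spanning the full outside width of the frame.

C is a rectangular picture frame lying in the x–z plane (depth along y). The opening is 637 mm wide (x) by 152 mm tall (z), surrounded by a border 45 mm wide on all four sides. The frame is 35 mm deep and is made of two full-height vertical stiles with two horizontal rails fitted between them.

The door frame is on the floor beside the table on its +x side. The picture frame is on top of the table, centred.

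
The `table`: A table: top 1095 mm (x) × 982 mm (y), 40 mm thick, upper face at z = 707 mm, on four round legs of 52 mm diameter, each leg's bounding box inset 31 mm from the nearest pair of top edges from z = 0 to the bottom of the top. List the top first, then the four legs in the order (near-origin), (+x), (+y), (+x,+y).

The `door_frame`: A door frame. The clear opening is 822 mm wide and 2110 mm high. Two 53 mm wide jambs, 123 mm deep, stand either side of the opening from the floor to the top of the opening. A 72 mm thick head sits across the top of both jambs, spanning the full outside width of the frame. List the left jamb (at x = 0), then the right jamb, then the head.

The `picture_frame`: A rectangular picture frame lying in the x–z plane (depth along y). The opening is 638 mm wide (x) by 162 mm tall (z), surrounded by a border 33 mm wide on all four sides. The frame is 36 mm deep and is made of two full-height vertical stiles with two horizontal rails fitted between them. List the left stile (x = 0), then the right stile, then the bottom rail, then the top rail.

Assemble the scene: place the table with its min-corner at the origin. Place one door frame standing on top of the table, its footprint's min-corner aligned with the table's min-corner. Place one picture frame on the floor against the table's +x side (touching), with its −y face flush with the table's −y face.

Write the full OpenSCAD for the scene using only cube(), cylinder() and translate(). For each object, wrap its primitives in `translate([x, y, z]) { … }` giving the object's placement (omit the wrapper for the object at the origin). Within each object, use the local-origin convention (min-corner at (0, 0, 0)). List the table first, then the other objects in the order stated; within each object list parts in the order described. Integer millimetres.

translate([0, 0, 667]) cube([1095, 982, 40]);
translate([57, 57, 0]) cylinder(h = 667, r = 26);
translate([1038, 57, 0]) cylinder(h = 667, r = 26);
translate([57, 925, 0]) cylinder(h = 667, r = 26);
translate([1038, 925, 0]) cylinder(h = 667, r = 26);
translate([0, 0, 707]) {
  cube([53, 123, 2110]);
  translate([875, 0, 0]) cube([53, 123, 2110]);
  translate([0, 0, 2110]) cube([928, 123, 72]);
}
translate([1095, 0, 0]) {
  cube([33, 36, 228]);
  translate([671, 0, 0]) cube([33, 36, 228]);
  translate([33, 0, 0]) cube([638, 36, 33]);
  translate([33, 0, 195]) cube([638, 36, 33]);
}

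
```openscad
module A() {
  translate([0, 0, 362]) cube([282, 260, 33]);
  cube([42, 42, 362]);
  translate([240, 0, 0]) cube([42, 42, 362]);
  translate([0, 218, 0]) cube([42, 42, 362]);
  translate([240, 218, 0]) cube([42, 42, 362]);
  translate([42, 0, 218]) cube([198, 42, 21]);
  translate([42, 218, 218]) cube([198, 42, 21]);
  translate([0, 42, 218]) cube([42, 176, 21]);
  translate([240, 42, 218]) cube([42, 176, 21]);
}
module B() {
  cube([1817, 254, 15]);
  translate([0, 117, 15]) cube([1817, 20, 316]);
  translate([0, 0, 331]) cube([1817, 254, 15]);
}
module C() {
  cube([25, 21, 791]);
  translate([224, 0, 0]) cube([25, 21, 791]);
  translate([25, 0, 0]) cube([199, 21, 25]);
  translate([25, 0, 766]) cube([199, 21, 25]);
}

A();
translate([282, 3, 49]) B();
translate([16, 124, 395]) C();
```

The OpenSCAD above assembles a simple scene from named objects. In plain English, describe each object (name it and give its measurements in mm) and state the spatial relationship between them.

A is a simple wooden stool: a rectangular seat 282 mm (x) by 260 mm (y), 33 mm thick, top face at z = 395 mm, on four square legs, each 42×42 mm in cross-section. The legs rest on z = 0, each flush with a corner of the seat. Four stretchers, 42 mm wide and 21 mm tall, connect adjacent legs with their undersides at z = 218 mm, each running between the inner faces of the legs it joins and aligned with the legs' outer faces on the other axis.

B is an I-beam lying along x, 1817 mm long. Overall section height 346 mm. Two flanges 254 mm wide (y) and 15 mm thick, one on the floor and one at the top; a web 20 mm thick runs between them, centred on the flange width.

C is a picture frame with a 199×741 mm rectangular opening (x by z) and a uniform 25 mm border on every side. Frame depth is 21 mm along y. It is built from two vertical stiles running the full outside height and two horizontal rails spanning the gap between the stiles.

The I-beam is beside the stool with their tops flush at z = 395. The picture frame is on top of the stool.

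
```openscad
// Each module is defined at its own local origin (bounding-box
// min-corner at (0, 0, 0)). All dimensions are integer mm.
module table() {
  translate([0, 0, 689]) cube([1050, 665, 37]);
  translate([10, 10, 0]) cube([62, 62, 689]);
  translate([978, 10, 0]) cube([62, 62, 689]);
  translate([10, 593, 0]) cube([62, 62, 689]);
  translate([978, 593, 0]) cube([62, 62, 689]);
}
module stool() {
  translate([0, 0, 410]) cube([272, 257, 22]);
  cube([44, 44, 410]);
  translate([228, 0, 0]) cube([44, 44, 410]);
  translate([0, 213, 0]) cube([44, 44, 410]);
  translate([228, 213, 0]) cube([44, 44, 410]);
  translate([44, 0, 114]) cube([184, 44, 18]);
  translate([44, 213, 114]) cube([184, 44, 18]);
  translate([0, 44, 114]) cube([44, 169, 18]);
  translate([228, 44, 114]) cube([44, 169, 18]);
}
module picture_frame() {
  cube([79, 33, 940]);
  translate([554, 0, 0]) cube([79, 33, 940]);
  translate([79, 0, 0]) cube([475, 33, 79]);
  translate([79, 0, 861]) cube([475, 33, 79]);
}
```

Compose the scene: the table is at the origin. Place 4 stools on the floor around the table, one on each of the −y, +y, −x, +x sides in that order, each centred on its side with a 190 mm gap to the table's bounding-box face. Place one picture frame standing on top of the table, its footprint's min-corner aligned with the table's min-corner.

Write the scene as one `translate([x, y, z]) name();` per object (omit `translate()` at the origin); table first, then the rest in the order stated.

table();
translate([389, -447, 0]) stool();
translate([389, 855, 0]) stool();
translate([-462, 204, 0]) stool();
translate([1240, 204, 0]) stool();
translate([0, 0, 726]) picture_frame();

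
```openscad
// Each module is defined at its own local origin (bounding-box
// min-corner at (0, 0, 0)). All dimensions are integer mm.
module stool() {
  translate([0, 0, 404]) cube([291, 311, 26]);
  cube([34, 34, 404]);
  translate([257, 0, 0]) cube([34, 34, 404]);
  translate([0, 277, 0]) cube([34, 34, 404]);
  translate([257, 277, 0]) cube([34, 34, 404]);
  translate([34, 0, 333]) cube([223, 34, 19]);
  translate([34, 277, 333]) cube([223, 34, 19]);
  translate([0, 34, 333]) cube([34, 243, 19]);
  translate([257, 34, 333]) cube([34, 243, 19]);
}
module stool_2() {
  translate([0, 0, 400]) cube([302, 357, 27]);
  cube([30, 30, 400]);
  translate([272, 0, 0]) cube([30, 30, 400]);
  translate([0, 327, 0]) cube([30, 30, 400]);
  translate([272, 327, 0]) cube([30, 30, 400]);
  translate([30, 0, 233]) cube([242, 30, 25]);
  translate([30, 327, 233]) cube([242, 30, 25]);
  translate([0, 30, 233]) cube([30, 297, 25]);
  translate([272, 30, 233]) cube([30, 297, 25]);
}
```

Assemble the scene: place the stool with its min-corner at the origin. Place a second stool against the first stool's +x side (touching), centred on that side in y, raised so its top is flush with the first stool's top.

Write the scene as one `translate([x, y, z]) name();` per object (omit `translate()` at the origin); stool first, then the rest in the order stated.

stool();
translate([291, -23, 3]) stool_2();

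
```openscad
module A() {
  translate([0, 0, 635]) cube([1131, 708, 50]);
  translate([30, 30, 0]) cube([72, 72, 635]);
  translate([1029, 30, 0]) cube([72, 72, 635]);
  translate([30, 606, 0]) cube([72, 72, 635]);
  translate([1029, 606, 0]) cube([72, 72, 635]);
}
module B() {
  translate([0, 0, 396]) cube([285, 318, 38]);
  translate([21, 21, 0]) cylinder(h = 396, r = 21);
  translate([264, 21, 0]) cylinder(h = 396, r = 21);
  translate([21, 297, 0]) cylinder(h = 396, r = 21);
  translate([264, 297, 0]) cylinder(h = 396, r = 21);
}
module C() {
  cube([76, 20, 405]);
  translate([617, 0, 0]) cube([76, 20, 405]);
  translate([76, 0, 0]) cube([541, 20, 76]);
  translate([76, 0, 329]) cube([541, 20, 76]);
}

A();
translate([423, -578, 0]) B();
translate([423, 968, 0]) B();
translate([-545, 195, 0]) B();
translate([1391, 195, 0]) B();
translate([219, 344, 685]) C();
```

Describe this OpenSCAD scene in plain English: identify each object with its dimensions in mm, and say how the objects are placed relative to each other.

A is a rectangular dining table. The top is 1131×708×50 mm with its upper surface at z = 685 mm. It stands on four 72×72 mm square legs, each inset 30 mm from the nearest pair of top edges, running from the floor to the underside of the top.

B is a simple wooden stool: a rectangular seat 285 mm (x) by 318 mm (y), 38 mm thick, top face at z = 434 mm, on four round legs, each 42 mm in diameter. The legs rest on z = 0, each leg's axis is inset half a diameter from the nearest pair of seat edges (so the leg's bounding box is flush with the corner).

C is a picture frame with a 541×253 mm rectangular opening (x by z) and a uniform 76 mm border on every side. Frame depth is 20 mm along y. It is built from two vertical stiles running the full outside height and two horizontal rails spanning the gap between the stiles.

Four stools sit around the table at the −y, +y, −x, +x sides. The picture frame is on top of the table, centred.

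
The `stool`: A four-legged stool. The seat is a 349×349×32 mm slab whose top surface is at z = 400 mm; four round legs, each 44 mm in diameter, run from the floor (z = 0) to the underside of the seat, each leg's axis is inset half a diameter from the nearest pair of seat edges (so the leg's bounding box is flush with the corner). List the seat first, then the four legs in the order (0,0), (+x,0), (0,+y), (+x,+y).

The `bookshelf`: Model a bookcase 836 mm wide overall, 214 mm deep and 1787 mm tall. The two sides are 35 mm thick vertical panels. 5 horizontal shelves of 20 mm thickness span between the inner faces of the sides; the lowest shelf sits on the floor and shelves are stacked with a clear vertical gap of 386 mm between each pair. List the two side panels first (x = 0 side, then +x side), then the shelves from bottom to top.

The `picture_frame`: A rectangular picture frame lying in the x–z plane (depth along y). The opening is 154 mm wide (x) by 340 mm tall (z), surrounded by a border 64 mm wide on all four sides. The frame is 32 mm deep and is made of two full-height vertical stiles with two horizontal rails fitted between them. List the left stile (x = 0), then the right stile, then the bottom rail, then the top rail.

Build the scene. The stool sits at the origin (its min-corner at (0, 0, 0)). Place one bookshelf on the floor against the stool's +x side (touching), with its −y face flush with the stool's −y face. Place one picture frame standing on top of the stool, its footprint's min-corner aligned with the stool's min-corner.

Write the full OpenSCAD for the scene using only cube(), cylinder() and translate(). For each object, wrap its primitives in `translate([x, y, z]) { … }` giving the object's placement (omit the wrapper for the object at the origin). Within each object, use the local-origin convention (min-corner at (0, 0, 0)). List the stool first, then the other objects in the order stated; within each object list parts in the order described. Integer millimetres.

translate([0, 0, 368]) cube([349, 349, 32]);
translate([22, 22, 0]) cylinder(h = 368, r = 22);
translate([327, 22, 0]) cylinder(h = 368, r = 22);
translate([22, 327, 0]) cylinder(h = 368, r = 22);
translate([327, 327, 0]) cylinder(h = 368, r = 22);
translate([349, 0, 0]) {
  cube([35, 214, 1787]);
  translate([801, 0, 0]) cube([35, 214, 1787]);
  translate([35, 0, 0]) cube([766, 214, 20]);
  translate([35, 0, 406]) cube([766, 214, 20]);
  translate([35, 0, 812]) cube([766, 214, 20]);
  translate([35, 0, 1218]) cube([766, 214, 20]);
  translate([35, 0, 1624]) cube([766, 214, 20]);
}
translate([0, 0, 400]) {
  cube([64, 32, 468]);
  translate([218, 0, 0]) cube([64, 32, 468]);
  translate([64, 0, 0]) cube([154, 32, 64]);
  translate([64, 0, 404]) cube([154, 32, 64]);
}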